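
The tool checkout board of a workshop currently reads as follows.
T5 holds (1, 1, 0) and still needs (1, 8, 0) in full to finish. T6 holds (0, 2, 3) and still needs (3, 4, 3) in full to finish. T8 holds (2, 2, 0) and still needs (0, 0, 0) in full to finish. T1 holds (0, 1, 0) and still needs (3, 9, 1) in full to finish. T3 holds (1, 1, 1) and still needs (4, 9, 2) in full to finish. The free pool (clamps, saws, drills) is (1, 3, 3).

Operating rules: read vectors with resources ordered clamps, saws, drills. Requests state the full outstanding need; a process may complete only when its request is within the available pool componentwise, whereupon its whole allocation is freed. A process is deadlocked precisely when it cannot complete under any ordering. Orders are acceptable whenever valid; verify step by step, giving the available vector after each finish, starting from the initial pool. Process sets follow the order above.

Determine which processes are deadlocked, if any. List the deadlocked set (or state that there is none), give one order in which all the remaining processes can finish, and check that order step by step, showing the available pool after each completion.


Deadlocked set: T5, T1 and T3.
Key observation: once T8, T6 finish, the pool peaks at (3, 7, 6) — and every remaining process still needs more saws than that.
The rest can finish in the order T8, T6. Step-by-step check:
  pool = (1, 3, 3)
  T8 needs (0, 0, 0) <= (1, 3, 3) -> finishes; pool += (2, 2, 0) = (3, 5, 3)
  T6 needs (3, 4, 3) <= (3, 5, 3) -> finishes; pool += (0, 2, 3) = (3, 7, 6)
The blocked processes can never fit:
  blocked: T5 wants (1, 8, 0), pool (3, 7, 6) — not enough saws
  blocked: T1 wants (3, 9, 1), pool (3, 7, 6) — not enough saws
  blocked: T3 wants (4, 9, 2), pool (3, 7, 6) — not enough clamps and saws


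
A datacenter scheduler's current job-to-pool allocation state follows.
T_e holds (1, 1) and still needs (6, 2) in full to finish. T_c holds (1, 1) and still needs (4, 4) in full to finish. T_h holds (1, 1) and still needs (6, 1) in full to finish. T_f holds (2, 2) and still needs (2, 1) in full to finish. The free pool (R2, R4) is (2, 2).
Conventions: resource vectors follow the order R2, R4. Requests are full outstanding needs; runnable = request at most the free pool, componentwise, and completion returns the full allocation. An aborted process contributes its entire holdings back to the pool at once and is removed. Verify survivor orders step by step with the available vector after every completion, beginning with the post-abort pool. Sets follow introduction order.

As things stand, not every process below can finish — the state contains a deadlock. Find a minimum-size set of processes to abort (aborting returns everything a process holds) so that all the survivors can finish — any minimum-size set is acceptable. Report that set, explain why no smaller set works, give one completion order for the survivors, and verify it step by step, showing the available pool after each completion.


Minimum abort set: T_h.
Key observation: the deadlocked T_e becomes finishable only because T_h released (1, 1); it completes at step 3 below.
Why nothing smaller works: aborting no one leaves the state deadlocked as given.
The survivors complete as T_f, T_c, T_e. Step-by-step check (starting from the post-abort pool):
  pool = (3, 3)
  T_f: need (2, 1) fits (3, 3); releases (2, 2), pool now (5, 5)
  T_c: need (4, 4) fits (5, 5); releases (1, 1), pool now (6, 6)
  T_e: need (6, 2) fits (6, 6); releases (1, 1), pool now (7, 7)


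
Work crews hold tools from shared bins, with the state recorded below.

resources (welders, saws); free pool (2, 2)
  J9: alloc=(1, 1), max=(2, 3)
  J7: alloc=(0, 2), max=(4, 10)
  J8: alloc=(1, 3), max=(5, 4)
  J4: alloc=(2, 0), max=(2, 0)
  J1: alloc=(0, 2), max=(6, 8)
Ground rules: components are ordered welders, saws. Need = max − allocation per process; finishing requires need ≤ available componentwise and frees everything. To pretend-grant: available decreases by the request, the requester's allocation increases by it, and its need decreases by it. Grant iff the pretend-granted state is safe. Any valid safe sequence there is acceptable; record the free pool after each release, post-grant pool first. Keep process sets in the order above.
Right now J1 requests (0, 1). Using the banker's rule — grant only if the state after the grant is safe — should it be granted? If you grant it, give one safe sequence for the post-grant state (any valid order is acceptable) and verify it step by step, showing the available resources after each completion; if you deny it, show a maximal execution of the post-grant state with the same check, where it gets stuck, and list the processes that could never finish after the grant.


GRANT. The post-grant state is safe; one safe sequence: J4, J8, J9, J1, J7.
Key observation: the grant leaves (2, 1) free — enough for J4, whose release restarts the cascade.
Check on the post-grant state, step by step:
  pool = (2, 1)
  J4 needs (0, 0) <= (2, 1) -> finishes; pool += (2, 0) = (4, 1)
  J8 needs (4, 1) <= (4, 1) -> finishes; pool += (1, 3) = (5, 4)
  J9 needs (1, 2) <= (5, 4) -> finishes; pool += (1, 1) = (6, 5)
  J1 needs (6, 5) <= (6, 5) -> finishes; pool += (0, 3) = (6, 8)
  J7 needs (4, 8) <= (6, 8) -> finishes; pool += (0, 2) = (6, 10)


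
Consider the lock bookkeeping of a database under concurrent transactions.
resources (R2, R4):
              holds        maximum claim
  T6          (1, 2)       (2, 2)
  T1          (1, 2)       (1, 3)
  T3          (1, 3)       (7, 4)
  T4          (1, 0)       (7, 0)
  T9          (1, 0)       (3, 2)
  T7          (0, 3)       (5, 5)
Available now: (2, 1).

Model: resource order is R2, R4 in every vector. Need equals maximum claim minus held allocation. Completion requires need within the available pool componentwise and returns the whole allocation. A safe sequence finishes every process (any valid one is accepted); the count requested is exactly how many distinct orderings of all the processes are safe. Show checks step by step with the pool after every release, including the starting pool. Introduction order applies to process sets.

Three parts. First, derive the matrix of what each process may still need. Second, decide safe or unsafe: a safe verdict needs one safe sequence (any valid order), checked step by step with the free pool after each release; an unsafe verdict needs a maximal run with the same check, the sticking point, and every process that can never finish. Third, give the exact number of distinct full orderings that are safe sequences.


(1) Need matrix, components ordered R2, R4:
  T6: (1, 0)
  T1: (0, 1)
  T3: (6, 1)
  T4: (6, 0)
  T9: (2, 2)
  T7: (5, 2)
(2) UNSAFE.
Key observation: even finishing T6, T9, T1, T7 leaves just (5, 8) free — too little R2 for any of the remaining processes.
Going as far as possible: T6, T9, T1, T7; after that, nothing fits. Verifying each step:
  pool = (2, 1)
  T6: need (1, 0) fits (2, 1); releases (1, 2), pool now (3, 3)
  T9: need (2, 2) fits (3, 3); releases (1, 0), pool now (4, 3)
  T1: need (0, 1) fits (4, 3); releases (1, 2), pool now (5, 5)
  T7: need (5, 2) fits (5, 5); releases (0, 3), pool now (5, 8)
  blocked: T3 wants (6, 1), pool (5, 8) — not enough R2
  blocked: T4 wants (6, 0), pool (5, 8) — not enough R2
Processes that can never finish: T3 and T4.
(3) The exact count: 0 of the possible complete orderings are safe sequences.


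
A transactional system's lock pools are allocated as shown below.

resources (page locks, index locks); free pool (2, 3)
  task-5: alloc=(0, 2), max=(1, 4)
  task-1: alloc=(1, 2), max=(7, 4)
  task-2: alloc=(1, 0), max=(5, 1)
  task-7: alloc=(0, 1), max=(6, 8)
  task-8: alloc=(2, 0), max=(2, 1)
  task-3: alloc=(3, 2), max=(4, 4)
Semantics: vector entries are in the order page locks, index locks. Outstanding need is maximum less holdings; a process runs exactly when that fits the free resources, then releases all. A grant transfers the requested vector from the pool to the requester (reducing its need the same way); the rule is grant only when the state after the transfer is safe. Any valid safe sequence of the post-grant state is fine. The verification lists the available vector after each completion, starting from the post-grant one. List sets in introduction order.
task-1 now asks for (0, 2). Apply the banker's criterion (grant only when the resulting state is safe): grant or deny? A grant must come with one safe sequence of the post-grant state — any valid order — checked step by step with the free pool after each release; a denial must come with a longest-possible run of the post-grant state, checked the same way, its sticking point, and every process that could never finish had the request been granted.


DENY: after the grant no complete ordering would exist.
Key observation: after task-8, task-2 the pool peaks at (5, 1), and each blocked process is short somewhere: task-5 on index locks; task-1 on page locks; task-7 on page locks, index locks; task-3 on index locks.
After a pretend grant, a maximal execution: task-8, task-2 — then nothing else fits. Step-by-step check:
  pool = (2, 1)
  task-8 needs (0, 1) <= (2, 1) -> finishes; pool += (2, 0) = (4, 1)
  task-2 needs (4, 1) <= (4, 1) -> finishes; pool += (1, 0) = (5, 1)
  task-5 still needs (1, 2) but only (5, 1) is free — short on index locks
  task-1 still needs (6, 0) but only (5, 1) is free — short on page locks
  task-7 still needs (6, 7) but only (5, 1) is free — short on page locks and index locks
  task-3 still needs (1, 2) but only (5, 1) is free — short on index locks
Had the request been granted, task-5, task-1, task-7 and task-3 could never finish.


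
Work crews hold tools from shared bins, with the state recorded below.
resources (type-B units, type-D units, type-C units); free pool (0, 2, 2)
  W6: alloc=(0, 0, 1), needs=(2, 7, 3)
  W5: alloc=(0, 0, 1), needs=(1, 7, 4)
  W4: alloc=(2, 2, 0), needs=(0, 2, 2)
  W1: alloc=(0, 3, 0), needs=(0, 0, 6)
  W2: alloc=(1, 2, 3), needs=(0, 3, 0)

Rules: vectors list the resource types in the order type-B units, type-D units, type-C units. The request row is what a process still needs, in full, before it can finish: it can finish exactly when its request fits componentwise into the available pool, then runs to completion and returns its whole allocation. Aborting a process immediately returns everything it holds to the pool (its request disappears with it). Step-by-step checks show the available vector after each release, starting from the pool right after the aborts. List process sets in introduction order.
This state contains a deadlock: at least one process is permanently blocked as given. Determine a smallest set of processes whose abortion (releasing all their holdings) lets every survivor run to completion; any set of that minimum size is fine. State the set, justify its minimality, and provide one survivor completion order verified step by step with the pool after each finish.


The answer: abort W1.
Key observation: no ordering could ever have run W6 before the abort of W1; with (0, 3, 0) back in the pool it fits at step 3.
No smaller set exists: with zero aborts the deadlock remains.
One survivor order: W4, W2, W6, W5. Check, step by step (post-abort pool first):
  pool = (0, 5, 2)
  W4 needs (0, 2, 2) <= (0, 5, 2) -> finishes; pool += (2, 2, 0) = (2, 7, 2)
  W2 needs (0, 3, 0) <= (2, 7, 2) -> finishes; pool += (1, 2, 3) = (3, 9, 5)
  W6 needs (2, 7, 3) <= (3, 9, 5) -> finishes; pool += (0, 0, 1) = (3, 9, 6)
  W5 needs (1, 7, 4) <= (3, 9, 6) -> finishes; pool += (0, 0, 1) = (3, 9, 7)


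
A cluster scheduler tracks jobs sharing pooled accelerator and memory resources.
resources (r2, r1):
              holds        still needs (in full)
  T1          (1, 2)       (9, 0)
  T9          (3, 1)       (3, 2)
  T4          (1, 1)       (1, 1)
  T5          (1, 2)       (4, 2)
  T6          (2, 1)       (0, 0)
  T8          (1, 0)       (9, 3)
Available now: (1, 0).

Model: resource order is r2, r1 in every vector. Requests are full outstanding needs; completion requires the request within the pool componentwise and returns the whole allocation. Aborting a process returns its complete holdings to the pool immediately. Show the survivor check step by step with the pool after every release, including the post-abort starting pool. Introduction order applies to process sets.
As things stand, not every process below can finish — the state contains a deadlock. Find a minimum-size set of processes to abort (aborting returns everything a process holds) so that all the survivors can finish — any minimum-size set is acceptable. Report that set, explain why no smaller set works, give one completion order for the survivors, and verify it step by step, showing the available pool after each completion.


Minimum abort set: T1.
Key observation: before aborting T1, T8 was permanently blocked — no order could ever run it; afterwards it completes at step 5.
Minimality: the empty abort set fails — the state is deadlocked as it stands.
The survivors complete as T6, T9, T4, T5, T8. Check, step by step (starting from the post-abort pool):
  pool = (2, 2)
  run T6 (needs (0, 0), free (2, 2)); after release of (2, 1) the pool is (4, 3)
  run T9 (needs (3, 2), free (4, 3)); after release of (3, 1) the pool is (7, 4)
  run T4 (needs (1, 1), free (7, 4)); after release of (1, 1) the pool is (8, 5)
  run T5 (needs (4, 2), free (8, 5)); after release of (1, 2) the pool is (9, 7)
  run T8 (needs (9, 3), free (9, 7)); after release of (1, 0) the pool is (10, 7)


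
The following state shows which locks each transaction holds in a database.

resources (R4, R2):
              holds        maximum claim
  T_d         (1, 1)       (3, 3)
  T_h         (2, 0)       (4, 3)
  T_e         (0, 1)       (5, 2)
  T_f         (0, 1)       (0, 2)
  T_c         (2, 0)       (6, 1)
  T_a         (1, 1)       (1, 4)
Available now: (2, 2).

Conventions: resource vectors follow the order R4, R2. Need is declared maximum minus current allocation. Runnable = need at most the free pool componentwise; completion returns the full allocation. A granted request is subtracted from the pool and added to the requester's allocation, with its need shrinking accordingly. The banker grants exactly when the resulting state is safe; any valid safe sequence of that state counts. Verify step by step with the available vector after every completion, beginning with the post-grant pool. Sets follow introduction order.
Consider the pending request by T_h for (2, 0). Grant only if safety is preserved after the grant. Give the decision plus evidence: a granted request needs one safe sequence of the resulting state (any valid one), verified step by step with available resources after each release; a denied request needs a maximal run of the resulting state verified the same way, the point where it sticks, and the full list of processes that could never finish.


GRANT — the state after the grant stays safe, e.g. via T_f, T_h, T_c, T_a, T_e, T_d.
Key observation: granting shrinks the pool to (0, 2), yet T_f still fits and the chain goes through.
Step-by-step check of the post-grant state:
  pool = (0, 2)
  run T_f (needs (0, 1), free (0, 2)); after release of (0, 1) the pool is (0, 3)
  run T_h (needs (0, 3), free (0, 3)); after release of (4, 0) the pool is (4, 3)
  run T_c (needs (4, 1), free (4, 3)); after release of (2, 0) the pool is (6, 3)
  run T_a (needs (0, 3), free (6, 3)); after release of (1, 1) the pool is (7, 4)
  run T_e (needs (5, 1), free (7, 4)); after release of (0, 1) the pool is (7, 5)
  run T_d (needs (2, 2), free (7, 5)); after release of (1, 1) the pool is (8, 6)


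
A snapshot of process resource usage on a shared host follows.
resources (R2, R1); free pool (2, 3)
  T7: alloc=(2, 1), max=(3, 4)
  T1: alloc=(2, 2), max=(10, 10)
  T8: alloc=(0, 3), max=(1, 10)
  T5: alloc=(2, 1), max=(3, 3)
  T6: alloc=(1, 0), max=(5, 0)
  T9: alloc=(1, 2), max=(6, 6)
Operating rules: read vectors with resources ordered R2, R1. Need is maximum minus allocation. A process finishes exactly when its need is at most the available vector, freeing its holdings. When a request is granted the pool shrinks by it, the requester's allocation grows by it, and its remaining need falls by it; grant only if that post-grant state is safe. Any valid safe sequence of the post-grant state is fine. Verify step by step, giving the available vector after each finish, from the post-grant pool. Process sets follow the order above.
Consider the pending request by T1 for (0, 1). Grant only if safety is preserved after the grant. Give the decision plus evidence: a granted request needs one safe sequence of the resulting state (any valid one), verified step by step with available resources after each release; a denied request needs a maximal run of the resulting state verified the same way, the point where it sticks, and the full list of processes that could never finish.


DENY — the pretend-granted state is unsafe.
Key observation: R1 is the bottleneck — with T5, T6, T7, T9 done the pool holds (8, 6), short of every remaining need.
Pretend the grant happened; the run T5, T6, T7, T9 goes as far as possible. Check, step by step:
  pool = (2, 2)
  T5: need (1, 2) fits (2, 2); releases (2, 1), pool now (4, 3)
  T6: need (4, 0) fits (4, 3); releases (1, 0), pool now (5, 3)
  T7: need (1, 3) fits (5, 3); releases (2, 1), pool now (7, 4)
  T9: need (5, 4) fits (7, 4); releases (1, 2), pool now (8, 6)
  T1 cannot run: need (8, 7) vs free (8, 6) (insufficient R1)
  T8 cannot run: need (1, 7) vs free (8, 6) (insufficient R1)
Post-grant, the permanently blocked set is T1 and T8.


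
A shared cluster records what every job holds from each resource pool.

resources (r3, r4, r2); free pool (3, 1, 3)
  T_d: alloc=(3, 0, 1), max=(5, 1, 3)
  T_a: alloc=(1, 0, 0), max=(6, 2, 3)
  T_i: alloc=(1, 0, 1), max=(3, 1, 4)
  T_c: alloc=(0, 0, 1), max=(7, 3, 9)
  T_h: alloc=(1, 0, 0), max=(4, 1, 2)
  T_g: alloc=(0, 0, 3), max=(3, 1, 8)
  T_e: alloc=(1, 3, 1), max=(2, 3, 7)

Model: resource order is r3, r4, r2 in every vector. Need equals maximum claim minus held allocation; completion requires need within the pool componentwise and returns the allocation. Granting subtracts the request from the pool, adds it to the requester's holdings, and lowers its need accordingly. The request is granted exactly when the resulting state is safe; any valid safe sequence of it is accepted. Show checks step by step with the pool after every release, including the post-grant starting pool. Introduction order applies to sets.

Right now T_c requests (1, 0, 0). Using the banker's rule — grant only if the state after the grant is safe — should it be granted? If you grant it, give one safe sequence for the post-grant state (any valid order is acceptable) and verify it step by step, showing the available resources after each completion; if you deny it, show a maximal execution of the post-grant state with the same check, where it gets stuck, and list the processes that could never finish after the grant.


GRANT: granting preserves safety; a valid post-grant sequence is T_d, T_i, T_g, T_e, T_h, T_a, T_c.
Key observation: (2, 1, 3) free after granting still covers T_d first, and each release covers the next.
Check on the post-grant state, step by step:
  pool = (2, 1, 3)
  T_d needs (2, 1, 2) <= (2, 1, 3) -> finishes; pool += (3, 0, 1) = (5, 1, 4)
  T_i needs (2, 1, 3) <= (5, 1, 4) -> finishes; pool += (1, 0, 1) = (6, 1, 5)
  T_g needs (3, 1, 5) <= (6, 1, 5) -> finishes; pool += (0, 0, 3) = (6, 1, 8)
  T_e needs (1, 0, 6) <= (6, 1, 8) -> finishes; pool += (1, 3, 1) = (7, 4, 9)
  T_h needs (3, 1, 2) <= (7, 4, 9) -> finishes; pool += (1, 0, 0) = (8, 4, 9)
  T_a needs (5, 2, 3) <= (8, 4, 9) -> finishes; pool += (1, 0, 0) = (9, 4, 9)
  T_c needs (6, 3, 8) <= (9, 4, 9) -> finishes; pool += (1, 0, 1) = (10, 4, 10)


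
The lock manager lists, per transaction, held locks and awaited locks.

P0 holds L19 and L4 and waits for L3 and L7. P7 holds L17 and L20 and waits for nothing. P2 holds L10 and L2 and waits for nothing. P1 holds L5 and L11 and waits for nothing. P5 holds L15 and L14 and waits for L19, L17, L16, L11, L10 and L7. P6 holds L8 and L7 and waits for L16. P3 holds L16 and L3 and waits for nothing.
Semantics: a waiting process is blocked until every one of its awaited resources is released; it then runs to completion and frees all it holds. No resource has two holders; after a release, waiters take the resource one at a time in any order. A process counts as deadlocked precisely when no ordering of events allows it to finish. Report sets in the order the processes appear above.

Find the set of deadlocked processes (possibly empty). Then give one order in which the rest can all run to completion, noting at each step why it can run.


Nothing here is deadlocked.
Key observation: there is no circular wait here — follow any chain and it reaches a process that is free to run now.
A valid finishing order for the others: P3, P1, P6, P7, P0, P2, P5.
Walking it through:
  P3 waits on nothing -> runs at once and releases L16 and L3
  P1 waits on nothing -> runs at once and releases L5 and L11
  run P6 (all its waits — L16 — are resolved); releases L8 and L7
  P7 waits on nothing -> runs at once and releases L17 and L20
  run P0 (all its waits — L3 and L7 — are resolved); releases L19 and L4
  P2 waits on nothing -> runs at once and releases L10 and L2
  run P5 (all its waits — L19, L17, L16, L11, L10 and L7 — are resolved); releases L15 and L14


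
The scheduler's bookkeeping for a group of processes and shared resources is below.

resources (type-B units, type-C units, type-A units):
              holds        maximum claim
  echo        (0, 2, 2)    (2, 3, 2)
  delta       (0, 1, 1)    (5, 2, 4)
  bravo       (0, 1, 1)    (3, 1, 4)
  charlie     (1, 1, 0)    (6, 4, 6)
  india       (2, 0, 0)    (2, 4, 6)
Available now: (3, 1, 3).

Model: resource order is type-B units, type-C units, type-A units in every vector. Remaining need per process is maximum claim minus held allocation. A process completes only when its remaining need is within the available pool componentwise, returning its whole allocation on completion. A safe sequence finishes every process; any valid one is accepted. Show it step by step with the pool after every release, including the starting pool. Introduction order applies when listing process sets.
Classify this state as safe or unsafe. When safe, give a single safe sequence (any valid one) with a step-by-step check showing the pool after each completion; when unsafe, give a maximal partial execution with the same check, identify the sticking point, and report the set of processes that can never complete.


SAFE — a valid safe sequence is bravo, echo, india, delta, charlie.
Key observation: at bravo the run first touches a limit — (3, 0, 3) against (3, 1, 3), exact on a resource it actually requests.
Verifying each step:
  pool = (3, 1, 3)
  bravo: need (3, 0, 3) fits (3, 1, 3); releases (0, 1, 1), pool now (3, 2, 4)
  echo: need (2, 1, 0) fits (3, 2, 4); releases (0, 2, 2), pool now (3, 4, 6)
  india: need (0, 4, 6) fits (3, 4, 6); releases (2, 0, 0), pool now (5, 4, 6)
  delta: need (5, 1, 3) fits (5, 4, 6); releases (0, 1, 1), pool now (5, 5, 7)
  charlie: need (5, 3, 6) fits (5, 5, 7); releases (1, 1, 0), pool now (6, 6, 7)


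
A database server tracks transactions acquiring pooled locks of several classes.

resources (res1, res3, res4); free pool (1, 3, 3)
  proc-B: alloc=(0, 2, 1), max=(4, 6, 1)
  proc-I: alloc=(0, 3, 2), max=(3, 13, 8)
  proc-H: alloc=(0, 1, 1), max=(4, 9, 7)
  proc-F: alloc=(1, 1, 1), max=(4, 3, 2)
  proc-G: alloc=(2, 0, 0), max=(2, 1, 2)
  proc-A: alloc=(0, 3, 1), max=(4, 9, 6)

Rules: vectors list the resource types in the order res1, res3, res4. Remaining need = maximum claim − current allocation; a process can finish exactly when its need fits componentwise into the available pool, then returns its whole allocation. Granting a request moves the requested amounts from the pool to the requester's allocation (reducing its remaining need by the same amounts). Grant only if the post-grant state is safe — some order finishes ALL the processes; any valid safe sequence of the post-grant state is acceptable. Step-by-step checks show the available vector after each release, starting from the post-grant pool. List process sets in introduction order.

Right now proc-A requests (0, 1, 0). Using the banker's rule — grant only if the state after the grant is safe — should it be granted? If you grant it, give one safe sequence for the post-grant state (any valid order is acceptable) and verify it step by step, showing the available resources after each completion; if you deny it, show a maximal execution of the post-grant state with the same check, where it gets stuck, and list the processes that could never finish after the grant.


DENY: after the grant no complete ordering would exist.
Key observation: proc-G, proc-F can finish, but then (4, 3, 4) is all there is, and the blocked group's res3 demands exceed it.
On the post-grant state, proc-G, proc-F is a maximal run — nothing extends it. Walking it through:
  pool = (1, 2, 3)
  proc-G needs (0, 1, 2) <= (1, 2, 3) -> finishes; pool += (2, 0, 0) = (3, 2, 3)
  proc-F needs (3, 2, 1) <= (3, 2, 3) -> finishes; pool += (1, 1, 1) = (4, 3, 4)
  proc-B still needs (4, 4, 0) but only (4, 3, 4) is free — short on res3
  proc-I still needs (3, 10, 6) but only (4, 3, 4) is free — short on res3 and res4
  proc-H still needs (4, 8, 6) but only (4, 3, 4) is free — short on res3 and res4
  proc-A still needs (4, 5, 5) but only (4, 3, 4) is free — short on res3 and res4
Processes that could never finish after the grant: proc-B, proc-I, proc-H and proc-A.


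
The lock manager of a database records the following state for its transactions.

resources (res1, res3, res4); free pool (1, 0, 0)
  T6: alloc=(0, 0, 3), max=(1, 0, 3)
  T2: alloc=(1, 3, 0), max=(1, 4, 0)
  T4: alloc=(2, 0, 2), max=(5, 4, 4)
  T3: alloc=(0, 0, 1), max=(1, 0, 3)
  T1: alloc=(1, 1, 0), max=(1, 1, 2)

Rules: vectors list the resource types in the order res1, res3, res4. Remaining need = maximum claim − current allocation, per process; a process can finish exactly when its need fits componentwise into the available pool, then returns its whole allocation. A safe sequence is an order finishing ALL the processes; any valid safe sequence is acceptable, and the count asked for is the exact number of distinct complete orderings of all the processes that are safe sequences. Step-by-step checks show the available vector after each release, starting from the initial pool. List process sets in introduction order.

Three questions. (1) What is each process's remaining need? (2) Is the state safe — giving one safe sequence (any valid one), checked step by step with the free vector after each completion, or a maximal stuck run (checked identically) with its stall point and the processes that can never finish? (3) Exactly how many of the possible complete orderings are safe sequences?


(1) Outstanding need per process (order res1, res3, res4):
  T6: (1, 0, 0)
  T2: (0, 1, 0)
  T4: (3, 4, 2)
  T3: (1, 0, 2)
  T1: (0, 0, 2)
(2) SAFE — a valid safe sequence is T6, T1, T3, T2, T4.
Key observation: the order's first zero-slack moment is T6 ((1, 0, 0) needed, (1, 0, 0) free — a requested resource with nothing to spare).
Check, step by step:
  pool = (1, 0, 0)
  T6: need (1, 0, 0) fits (1, 0, 0); releases (0, 0, 3), pool now (1, 0, 3)
  T1: need (0, 0, 2) fits (1, 0, 3); releases (1, 1, 0), pool now (2, 1, 3)
  T3: need (1, 0, 2) fits (2, 1, 3); releases (0, 0, 1), pool now (2, 1, 4)
  T2: need (0, 1, 0) fits (2, 1, 4); releases (1, 3, 0), pool now (3, 4, 4)
  T4: need (3, 4, 2) fits (3, 4, 4); releases (2, 0, 2), pool now (5, 4, 6)
(3) The exact count: 4 of the possible complete orderings are safe sequences.


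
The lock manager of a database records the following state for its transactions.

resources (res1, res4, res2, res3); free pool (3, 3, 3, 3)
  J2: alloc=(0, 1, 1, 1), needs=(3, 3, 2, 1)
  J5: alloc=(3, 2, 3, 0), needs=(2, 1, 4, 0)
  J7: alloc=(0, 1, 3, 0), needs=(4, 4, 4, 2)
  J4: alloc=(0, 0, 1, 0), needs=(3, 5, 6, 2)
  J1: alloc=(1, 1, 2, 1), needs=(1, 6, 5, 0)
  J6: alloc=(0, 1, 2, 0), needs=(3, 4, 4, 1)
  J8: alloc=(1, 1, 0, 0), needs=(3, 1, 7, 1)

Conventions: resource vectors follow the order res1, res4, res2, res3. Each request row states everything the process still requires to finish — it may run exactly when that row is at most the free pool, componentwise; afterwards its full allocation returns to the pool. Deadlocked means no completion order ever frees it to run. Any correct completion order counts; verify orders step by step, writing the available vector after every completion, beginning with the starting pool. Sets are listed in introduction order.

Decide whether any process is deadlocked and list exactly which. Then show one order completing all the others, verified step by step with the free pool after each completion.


The deadlocked set is empty.
Key observation: starting with J2, each completion frees enough for the next — no one is permanently blocked.
One completion order for the rest: J2, J5, J1, J6, J8, J7, J4. Step-by-step check:
  pool = (3, 3, 3, 3)
  run J2 (needs (3, 3, 2, 1), free (3, 3, 3, 3)); after release of (0, 1, 1, 1) the pool is (3, 4, 4, 4)
  run J5 (needs (2, 1, 4, 0), free (3, 4, 4, 4)); after release of (3, 2, 3, 0) the pool is (6, 6, 7, 4)
  run J1 (needs (1, 6, 5, 0), free (6, 6, 7, 4)); after release of (1, 1, 2, 1) the pool is (7, 7, 9, 5)
  run J6 (needs (3, 4, 4, 1), free (7, 7, 9, 5)); after release of (0, 1, 2, 0) the pool is (7, 8, 11, 5)
  run J8 (needs (3, 1, 7, 1), free (7, 8, 11, 5)); after release of (1, 1, 0, 0) the pool is (8, 9, 11, 5)
  run J7 (needs (4, 4, 4, 2), free (8, 9, 11, 5)); after release of (0, 1, 3, 0) the pool is (8, 10, 14, 5)
  run J4 (needs (3, 5, 6, 2), free (8, 10, 14, 5)); after release of (0, 0, 1, 0) the pool is (8, 10, 15, 5)


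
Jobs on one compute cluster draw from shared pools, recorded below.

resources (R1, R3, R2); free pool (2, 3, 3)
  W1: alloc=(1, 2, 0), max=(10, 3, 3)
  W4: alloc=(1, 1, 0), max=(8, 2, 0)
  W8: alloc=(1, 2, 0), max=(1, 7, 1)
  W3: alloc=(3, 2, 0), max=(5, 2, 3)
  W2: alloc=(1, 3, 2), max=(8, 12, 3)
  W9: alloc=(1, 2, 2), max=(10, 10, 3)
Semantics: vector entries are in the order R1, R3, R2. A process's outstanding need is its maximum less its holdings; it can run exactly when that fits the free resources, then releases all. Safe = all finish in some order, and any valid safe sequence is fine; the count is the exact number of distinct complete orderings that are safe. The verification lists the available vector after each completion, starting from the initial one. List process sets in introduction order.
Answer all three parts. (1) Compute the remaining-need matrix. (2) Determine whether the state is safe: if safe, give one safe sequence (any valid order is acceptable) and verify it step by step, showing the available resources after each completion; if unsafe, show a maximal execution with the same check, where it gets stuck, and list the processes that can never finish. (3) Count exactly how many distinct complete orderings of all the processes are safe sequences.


(1) Remaining need (order R1, R3, R2):
  W1: (9, 1, 3)
  W4: (7, 1, 0)
  W8: (0, 5, 1)
  W3: (2, 0, 3)
  W2: (7, 9, 1)
  W9: (9, 8, 1)
(2) UNSAFE.
Key observation: W3, W8 can finish, but then (6, 7, 3) is all there is, and the blocked group's R1 demands exceed it.
Going as far as possible: W3, W8; after that, nothing fits. Check, step by step:
  pool = (2, 3, 3)
  W3: need (2, 0, 3) fits (2, 3, 3); releases (3, 2, 0), pool now (5, 5, 3)
  W8: need (0, 5, 1) fits (5, 5, 3); releases (1, 2, 0), pool now (6, 7, 3)
  W1 still needs (9, 1, 3) but only (6, 7, 3) is free — short on R1
  W4 still needs (7, 1, 0) but only (6, 7, 3) is free — short on R1
  W2 still needs (7, 9, 1) but only (6, 7, 3) is free — short on R1 and R3
  W9 still needs (9, 8, 1) but only (6, 7, 3) is free — short on R1 and R3
Processes that can never finish: W1, W4, W2 and W9.
(3) The exact count: 0 of the possible complete orderings are safe sequences.


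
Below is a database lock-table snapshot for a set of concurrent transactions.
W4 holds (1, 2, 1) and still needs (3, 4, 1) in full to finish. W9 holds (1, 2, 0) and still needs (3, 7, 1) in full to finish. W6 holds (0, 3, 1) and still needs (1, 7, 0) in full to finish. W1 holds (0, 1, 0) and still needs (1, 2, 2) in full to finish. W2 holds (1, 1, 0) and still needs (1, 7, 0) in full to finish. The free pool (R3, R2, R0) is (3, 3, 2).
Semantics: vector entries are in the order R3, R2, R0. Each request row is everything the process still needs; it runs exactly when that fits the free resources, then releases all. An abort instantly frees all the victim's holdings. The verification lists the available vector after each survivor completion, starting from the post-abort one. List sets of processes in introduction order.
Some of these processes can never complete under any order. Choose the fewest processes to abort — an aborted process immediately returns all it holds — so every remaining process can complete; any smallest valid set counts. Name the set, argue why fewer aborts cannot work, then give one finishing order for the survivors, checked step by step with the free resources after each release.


Abort W6.
Key observation: the deadlocked W2 becomes finishable only because W6 released (0, 3, 1); it completes at step 3 below.
No smaller set exists: with zero aborts the deadlock remains.
One survivor order: W4, W1, W2, W9. Step-by-step check (post-abort pool first):
  pool = (3, 6, 3)
  run W4 (needs (3, 4, 1), free (3, 6, 3)); after release of (1, 2, 1) the pool is (4, 8, 4)
  run W1 (needs (1, 2, 2), free (4, 8, 4)); after release of (0, 1, 0) the pool is (4, 9, 4)
  run W2 (needs (1, 7, 0), free (4, 9, 4)); after release of (1, 1, 0) the pool is (5, 10, 4)
  run W9 (needs (3, 7, 1), free (5, 10, 4)); after release of (1, 2, 0) the pool is (6, 12, 4)


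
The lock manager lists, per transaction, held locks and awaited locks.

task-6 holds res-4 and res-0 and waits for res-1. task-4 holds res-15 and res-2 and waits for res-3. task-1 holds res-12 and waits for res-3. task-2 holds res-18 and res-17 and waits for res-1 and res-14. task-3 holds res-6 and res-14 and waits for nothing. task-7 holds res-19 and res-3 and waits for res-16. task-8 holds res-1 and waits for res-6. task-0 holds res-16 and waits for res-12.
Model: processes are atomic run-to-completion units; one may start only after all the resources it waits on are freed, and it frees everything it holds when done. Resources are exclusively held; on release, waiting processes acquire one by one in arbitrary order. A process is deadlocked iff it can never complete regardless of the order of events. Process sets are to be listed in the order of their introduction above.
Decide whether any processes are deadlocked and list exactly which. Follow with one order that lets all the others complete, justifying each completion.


Deadlocked: task-4, task-1, task-7 and task-0.
Key observation: the waits loop around task-7 -> task-0 -> task-1 -> task-7 with no way out; task-4 waits into the deadlock from upstream.
The rest can finish in the order task-3, task-8, task-6, task-2.
Step-by-step check:
  task-3: no waits; runs immediately, freeing res-6 and res-14
  run task-8 (all its waits — res-6 — are resolved); releases res-1
  run task-6 (all its waits — res-1 — are resolved); releases res-4 and res-0
  run task-2 (all its waits — res-1 and res-14 — are resolved); releases res-18 and res-17


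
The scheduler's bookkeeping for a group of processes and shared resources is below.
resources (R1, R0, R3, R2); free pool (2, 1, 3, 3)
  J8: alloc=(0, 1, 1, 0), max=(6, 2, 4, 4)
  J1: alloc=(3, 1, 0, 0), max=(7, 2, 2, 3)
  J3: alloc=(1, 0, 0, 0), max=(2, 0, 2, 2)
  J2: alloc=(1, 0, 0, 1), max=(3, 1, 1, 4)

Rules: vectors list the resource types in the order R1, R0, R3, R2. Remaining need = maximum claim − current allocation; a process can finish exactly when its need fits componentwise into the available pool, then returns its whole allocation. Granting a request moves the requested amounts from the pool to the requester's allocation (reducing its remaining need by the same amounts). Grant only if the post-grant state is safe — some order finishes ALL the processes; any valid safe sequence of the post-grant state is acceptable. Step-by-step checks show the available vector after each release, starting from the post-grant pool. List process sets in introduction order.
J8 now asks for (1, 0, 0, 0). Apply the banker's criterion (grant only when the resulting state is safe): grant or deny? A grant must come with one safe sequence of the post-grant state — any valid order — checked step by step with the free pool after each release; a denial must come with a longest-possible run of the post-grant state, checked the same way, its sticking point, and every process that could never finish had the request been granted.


DENY. Granting would leave the state unsafe.
Key observation: once J3, J2 finish, the pool peaks at (3, 1, 3, 4) — and every remaining process still needs more R1 than that.
On the post-grant state, J3, J2 is a maximal run — nothing extends it. Walking it through:
  pool = (1, 1, 3, 3)
  J3: need (1, 0, 2, 2) fits (1, 1, 3, 3); releases (1, 0, 0, 0), pool now (2, 1, 3, 3)
  J2: need (2, 1, 1, 3) fits (2, 1, 3, 3); releases (1, 0, 0, 1), pool now (3, 1, 3, 4)
  blocked: J8 wants (5, 1, 3, 4), pool (3, 1, 3, 4) — not enough R1
  blocked: J1 wants (4, 1, 2, 3), pool (3, 1, 3, 4) — not enough R1
Had the request been granted, J8 and J1 could never finish.


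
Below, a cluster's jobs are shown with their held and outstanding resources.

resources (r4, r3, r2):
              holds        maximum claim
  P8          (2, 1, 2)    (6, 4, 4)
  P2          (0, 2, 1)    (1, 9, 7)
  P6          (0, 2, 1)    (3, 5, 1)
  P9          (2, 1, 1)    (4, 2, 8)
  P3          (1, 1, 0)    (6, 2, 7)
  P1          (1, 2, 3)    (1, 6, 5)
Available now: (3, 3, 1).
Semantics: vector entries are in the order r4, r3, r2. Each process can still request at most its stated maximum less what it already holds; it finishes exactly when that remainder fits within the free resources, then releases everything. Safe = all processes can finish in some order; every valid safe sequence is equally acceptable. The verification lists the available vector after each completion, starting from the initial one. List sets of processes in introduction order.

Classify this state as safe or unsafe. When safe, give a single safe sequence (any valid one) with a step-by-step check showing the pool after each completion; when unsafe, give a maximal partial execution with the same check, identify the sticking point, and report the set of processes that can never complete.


SAFE. One safe sequence: P6, P1, P8, P3, P9, P2.
Key observation: at P6 the run first touches a limit — (3, 3, 0) against (3, 3, 1), exact on a resource it actually requests.
Verifying each step:
  pool = (3, 3, 1)
  P6: need (3, 3, 0) fits (3, 3, 1); releases (0, 2, 1), pool now (3, 5, 2)
  P1: need (0, 4, 2) fits (3, 5, 2); releases (1, 2, 3), pool now (4, 7, 5)
  P8: need (4, 3, 2) fits (4, 7, 5); releases (2, 1, 2), pool now (6, 8, 7)
  P3: need (5, 1, 7) fits (6, 8, 7); releases (1, 1, 0), pool now (7, 9, 7)
  P9: need (2, 1, 7) fits (7, 9, 7); releases (2, 1, 1), pool now (9, 10, 8)
  P2: need (1, 7, 6) fits (9, 10, 8); releases (0, 2, 1), pool now (9, 12, 9)


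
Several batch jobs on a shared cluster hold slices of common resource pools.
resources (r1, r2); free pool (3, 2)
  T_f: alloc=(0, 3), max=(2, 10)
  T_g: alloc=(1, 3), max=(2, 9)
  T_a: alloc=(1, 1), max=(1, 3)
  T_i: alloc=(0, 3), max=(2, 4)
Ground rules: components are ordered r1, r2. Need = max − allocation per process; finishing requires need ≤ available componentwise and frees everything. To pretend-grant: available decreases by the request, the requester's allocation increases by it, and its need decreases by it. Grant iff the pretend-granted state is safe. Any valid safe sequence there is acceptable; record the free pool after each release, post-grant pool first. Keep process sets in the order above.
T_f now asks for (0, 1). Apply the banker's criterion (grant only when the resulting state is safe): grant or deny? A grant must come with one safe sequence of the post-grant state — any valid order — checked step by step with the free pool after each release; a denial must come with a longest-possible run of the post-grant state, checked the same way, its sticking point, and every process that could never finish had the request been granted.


DENY: after the grant no complete ordering would exist.
Key observation: after T_i, T_a complete, (4, 5) is the best the pool ever gets, yet each leftover process wants more r2.
After a pretend grant, a maximal execution: T_i, T_a — then nothing else fits. Walking it through:
  pool = (3, 1)
  T_i: need (2, 1) fits (3, 1); releases (0, 3), pool now (3, 4)
  T_a: need (0, 2) fits (3, 4); releases (1, 1), pool now (4, 5)
  blocked: T_f wants (2, 6), pool (4, 5) — not enough r2
  blocked: T_g wants (1, 6), pool (4, 5) — not enough r2
Post-grant, the permanently blocked set is T_f and T_g.
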